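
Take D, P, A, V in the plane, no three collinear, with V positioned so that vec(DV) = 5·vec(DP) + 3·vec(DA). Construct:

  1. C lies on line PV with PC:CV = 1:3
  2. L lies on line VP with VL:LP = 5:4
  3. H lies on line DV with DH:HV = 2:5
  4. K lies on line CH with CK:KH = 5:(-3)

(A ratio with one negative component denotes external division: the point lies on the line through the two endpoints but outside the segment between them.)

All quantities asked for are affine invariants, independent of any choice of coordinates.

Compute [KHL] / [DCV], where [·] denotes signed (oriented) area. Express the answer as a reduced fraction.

Work in coordinates with D = (0, 0), P = (1, 0), A = (0, 1), V = (5, 3).
1. C lies on line PV with PC:CV = 1:3 ⇒ C = (2, 3/4)
2. L lies on line VP with VL:LP = 5:4 ⇒ L = (25/9, 4/3)
3. H lies on line DV with DH:HV = 2:5 ⇒ H = (10/7, 6/7)
4. K lies on line CH with CK:KH = 5:(-3) ⇒ K = (4/7, 57/56)
2·[KHL] = 5/8, 2·[DCV] = 9/4
[KHL]:[DCV] = 5/8:9/4 = 5/18

[KHL]:[DCV] = 5/18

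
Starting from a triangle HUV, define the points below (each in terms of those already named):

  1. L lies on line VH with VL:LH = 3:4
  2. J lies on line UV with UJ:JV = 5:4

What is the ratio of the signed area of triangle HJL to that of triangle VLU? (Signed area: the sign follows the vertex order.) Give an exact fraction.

Set H = (0, 0), U = (1, 0), V = (0, 1); any affine frame gives the same invariant.
1. L lies on line VH with VL:LH = 3:4 ⇒ L = (0, 4/7)
2. J lies on line UV with UJ:JV = 5:4 ⇒ J = (4/9, 5/9)
2·[HJL] = 16/63, 2·[VLU] = 3/7
[HJL]:[VLU] = 16/63:3/7 = 16/27

[HJL]:[VLU] = 16/27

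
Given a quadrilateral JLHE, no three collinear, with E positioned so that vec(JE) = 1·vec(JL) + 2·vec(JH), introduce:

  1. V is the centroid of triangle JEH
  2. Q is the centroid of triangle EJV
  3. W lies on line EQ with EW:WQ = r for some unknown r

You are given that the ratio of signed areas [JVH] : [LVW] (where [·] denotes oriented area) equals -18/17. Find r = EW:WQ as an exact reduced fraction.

Choose coordinates J = (0, 0), L = (1, 0), H = (0, 1), E = (1, 2).
1. V is the centroid of triangle JEH ⇒ V = (1/3, 1)
2. Q is the centroid of triangle EJV ⇒ Q = (4/9, 1)
3. With EW:WQ = r, write λ = r/(r+1) so W = E + λ·(Q−E); W is affine-linear in λ
Every point depending on W is an affine combination of W and λ-independent points, so each such coordinate is linear in λ; the λ² term in each signed area is a multiple of (Q−E)×(Q−E) = 0, so 2·[JVH] and 2·[LVW] are each linear in λ. Evaluating at λ=0 and λ=1:
  2·[JVH] = 1/3,   2·[LVW] = 11/9·λ − 4/3
So [JVH]:[LVW] = (1/3) / (11/9·λ − 4/3). Setting this equal to -18/17:
  1/3 = -18/17·(11/9·λ − 4/3)  ⇒  λ = 5/6
Then r = λ/(1−λ) = (5/6)/(1/6) = 5. Check: with r = 5, W = (29/54, 7/6) and [JVH]:[LVW] = -18/17 as required.

r = 5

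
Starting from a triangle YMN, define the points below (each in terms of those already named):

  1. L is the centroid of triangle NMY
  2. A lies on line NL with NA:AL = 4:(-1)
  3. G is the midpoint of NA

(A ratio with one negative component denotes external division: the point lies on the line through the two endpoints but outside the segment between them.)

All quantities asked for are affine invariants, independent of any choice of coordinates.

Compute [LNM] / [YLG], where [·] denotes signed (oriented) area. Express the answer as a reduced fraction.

[LNM]:[YLG] = -3

Choose coordinates Y = (0, 0), M = (1, 0), N = (0, 1).
1. L is the centroid of triangle NMY ⇒ L = (1/3, 1/3)
2. A lies on line NL with NA:AL = 4:(-1) ⇒ A = (4/9, 1/9)
3. G is the midpoint of NA ⇒ G = (2/9, 5/9)
2·[LNM] = -1/3, 2·[YLG] = 1/9
[LNM]:[YLG] = -1/3:1/9 = -3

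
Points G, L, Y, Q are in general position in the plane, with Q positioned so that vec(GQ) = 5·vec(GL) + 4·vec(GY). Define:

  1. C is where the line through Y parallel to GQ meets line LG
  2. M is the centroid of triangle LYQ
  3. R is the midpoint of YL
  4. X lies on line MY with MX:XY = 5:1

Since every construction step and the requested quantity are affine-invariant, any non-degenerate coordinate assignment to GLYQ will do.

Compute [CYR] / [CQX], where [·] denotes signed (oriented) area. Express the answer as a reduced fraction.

Work in coordinates with G = (0, 0), L = (1, 0), Y = (0, 1), Q = (5, 4).
1. C is where the line through Y parallel to GQ meets line LG ⇒ C = (-5/4, 0)
2. M is the centroid of triangle LYQ ⇒ M = (2, 5/3)
3. R is the midpoint of YL ⇒ R = (1/2, 1/2)
4. X lies on line MY with MX:XY = 5:1 ⇒ X = (1/3, 10/9)
2·[CYR] = -9/8, 2·[CQX] = 11/18
[CYR]:[CQX] = -9/8:11/18 = -81/44

[CYR]:[CQX] = -81/44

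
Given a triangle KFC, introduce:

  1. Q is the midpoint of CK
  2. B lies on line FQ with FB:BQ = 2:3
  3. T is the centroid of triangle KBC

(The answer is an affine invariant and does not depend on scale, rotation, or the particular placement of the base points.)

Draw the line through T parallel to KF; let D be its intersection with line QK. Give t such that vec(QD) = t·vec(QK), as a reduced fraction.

Choose coordinates K = (0, 0), F = (1, 0), C = (0, 1).
1. Q is the midpoint of CK ⇒ Q = (0, 1/2)
2. B lies on line FQ with FB:BQ = 2:3 ⇒ B = (3/5, 1/5)
3. T is the centroid of triangle KBC ⇒ T = (1/5, 2/5)
through T parallel to KF: direction (1, 0); meets QK at D = (0, 2/5)
D = Q + t·(K−Q) with t = 1/5

t = 1/5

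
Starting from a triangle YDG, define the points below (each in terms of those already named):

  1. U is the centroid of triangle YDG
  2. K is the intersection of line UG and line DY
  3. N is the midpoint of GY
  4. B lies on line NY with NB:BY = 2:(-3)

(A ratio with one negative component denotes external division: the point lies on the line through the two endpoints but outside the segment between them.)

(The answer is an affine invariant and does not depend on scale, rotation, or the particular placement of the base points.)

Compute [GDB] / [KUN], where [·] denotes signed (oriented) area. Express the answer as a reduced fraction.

Work in coordinates with Y = (0, 0), D = (1, 0), G = (0, 1).
1. U is the centroid of triangle YDG ⇒ U = (1/3, 1/3)
2. K is the intersection of line UG and line DY ⇒ K = (1/2, 0)
3. N is the midpoint of GY ⇒ N = (0, 1/2)
4. B lies on line NY with NB:BY = 2:(-3) ⇒ B = (0, 3/2)
2·[GDB] = 1/2, 2·[KUN] = 1/12
[GDB]:[KUN] = 1/2:1/12 = 6

[GDB]:[KUN] = 6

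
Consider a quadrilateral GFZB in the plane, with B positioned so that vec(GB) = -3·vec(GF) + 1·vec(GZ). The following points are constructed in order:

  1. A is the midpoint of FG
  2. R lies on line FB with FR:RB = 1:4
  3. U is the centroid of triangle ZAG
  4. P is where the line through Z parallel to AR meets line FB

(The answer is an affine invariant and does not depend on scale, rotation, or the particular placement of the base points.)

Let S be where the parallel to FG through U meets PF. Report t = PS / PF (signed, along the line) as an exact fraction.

Set G = (0, 0), F = (1, 0), Z = (0, 1), B = (-3, 1); any affine frame gives the same invariant.
1. A is the midpoint of FG ⇒ A = (1/2, 0)
2. R lies on line FB with FR:RB = 1:4 ⇒ R = (1/5, 1/5)
3. U is the centroid of triangle ZAG ⇒ U = (1/6, 1/3)
4. P is where the line through Z parallel to AR meets line FB ⇒ P = (9/5, -1/5)
through U parallel to FG: direction (-1, 0); meets PF at S = (-1/3, 1/3)
S = P + t·(F−P) with t = 8/3

t = 8/3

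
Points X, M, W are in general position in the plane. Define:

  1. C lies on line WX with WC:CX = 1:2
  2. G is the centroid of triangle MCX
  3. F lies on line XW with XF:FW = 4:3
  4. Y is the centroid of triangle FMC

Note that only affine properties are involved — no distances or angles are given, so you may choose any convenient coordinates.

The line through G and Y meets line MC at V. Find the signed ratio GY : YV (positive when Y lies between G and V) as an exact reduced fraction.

Assign X = (0, 0), M = (1, 0), W = (0, 1) — the answer is frame-independent, so this choice is without loss of generality.
1. C lies on line WX with WC:CX = 1:2 ⇒ C = (0, 2/3)
2. G is the centroid of triangle MCX ⇒ G = (1/3, 2/9)
3. F lies on line XW with XF:FW = 4:3 ⇒ F = (0, 4/7)
4. Y is the centroid of triangle FMC ⇒ Y = (1/3, 26/63)
line GY meets MC at V = (1/3, 4/9)
Y = G + t·(V−G) with t = 6/7, so GY:YV = 6/7:1/7

GY:YV = 6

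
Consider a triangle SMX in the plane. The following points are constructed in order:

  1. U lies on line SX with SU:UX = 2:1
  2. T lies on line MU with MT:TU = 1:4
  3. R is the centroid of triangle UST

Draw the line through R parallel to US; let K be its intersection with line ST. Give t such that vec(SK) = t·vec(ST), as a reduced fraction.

Work in coordinates with S = (0, 0), M = (1, 0), X = (0, 1).
1. U lies on line SX with SU:UX = 2:1 ⇒ U = (0, 2/3)
2. T lies on line MU with MT:TU = 1:4 ⇒ T = (4/5, 2/15)
3. R is the centroid of triangle UST ⇒ R = (4/15, 4/15)
through R parallel to US: direction (0, -2/3); meets ST at K = (4/15, 2/45)
K = S + t·(T−S) with t = 1/3

t = 1/3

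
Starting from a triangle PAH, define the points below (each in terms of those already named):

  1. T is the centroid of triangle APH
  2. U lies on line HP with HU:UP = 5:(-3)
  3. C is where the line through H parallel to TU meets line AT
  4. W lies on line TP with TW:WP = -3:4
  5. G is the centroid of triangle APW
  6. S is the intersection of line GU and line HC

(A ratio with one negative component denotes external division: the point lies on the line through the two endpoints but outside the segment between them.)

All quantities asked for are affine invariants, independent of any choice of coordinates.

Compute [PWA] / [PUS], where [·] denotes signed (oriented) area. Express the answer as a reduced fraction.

Set P = (0, 0), A = (1, 0), H = (0, 1); any affine frame gives the same invariant.
1. T is the centroid of triangle APH ⇒ T = (1/3, 1/3)
2. U lies on line HP with HU:UP = 5:(-3) ⇒ U = (0, -3/2)
3. C is where the line through H parallel to TU meets line AT ⇒ C = (-1/12, 13/24)
4. W lies on line TP with TW:WP = -3:4 ⇒ W = (4/3, 4/3)
5. G is the centroid of triangle APW ⇒ G = (7/9, 4/9)
6. S is the intersection of line GU and line HC ⇒ S = (-5/6, -43/12)
2·[PWA] = -4/3, 2·[PUS] = -5/4
[PWA]:[PUS] = -4/3:-5/4 = 16/15

[PWA]:[PUS] = 16/15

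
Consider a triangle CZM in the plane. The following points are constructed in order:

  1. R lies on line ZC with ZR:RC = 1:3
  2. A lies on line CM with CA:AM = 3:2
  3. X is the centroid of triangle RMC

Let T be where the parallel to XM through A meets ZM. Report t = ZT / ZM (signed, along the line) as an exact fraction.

t = 31/25

Set C = (0, 0), Z = (1, 0), M = (0, 1); any affine frame gives the same invariant.
1. R lies on line ZC with ZR:RC = 1:3 ⇒ R = (3/4, 0)
2. A lies on line CM with CA:AM = 3:2 ⇒ A = (0, 3/5)
3. X is the centroid of triangle RMC ⇒ X = (1/4, 1/3)
through A parallel to XM: direction (-1/4, 2/3); meets ZM at T = (-6/25, 31/25)
T = Z + t·(M−Z) with t = 31/25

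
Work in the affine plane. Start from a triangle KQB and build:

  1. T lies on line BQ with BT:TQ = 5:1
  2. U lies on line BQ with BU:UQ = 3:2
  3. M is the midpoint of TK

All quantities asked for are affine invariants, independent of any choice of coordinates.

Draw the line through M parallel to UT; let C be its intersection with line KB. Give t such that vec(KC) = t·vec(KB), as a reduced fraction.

t = 1/2

Choose coordinates K = (0, 0), Q = (1, 0), B = (0, 1).
1. T lies on line BQ with BT:TQ = 5:1 ⇒ T = (5/6, 1/6)
2. U lies on line BQ with BU:UQ = 3:2 ⇒ U = (3/5, 2/5)
3. M is the midpoint of TK ⇒ M = (5/12, 1/12)
through M parallel to UT: direction (7/30, -7/30); meets KB at C = (0, 1/2)
C = K + t·(B−K) with t = 1/2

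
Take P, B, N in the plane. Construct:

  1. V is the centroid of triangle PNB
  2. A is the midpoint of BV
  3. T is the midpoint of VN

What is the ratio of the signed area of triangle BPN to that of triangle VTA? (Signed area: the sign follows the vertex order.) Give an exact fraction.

Assign P = (0, 0), B = (1, 0), N = (0, 1) — the answer is frame-independent, so this choice is without loss of generality.
1. V is the centroid of triangle PNB ⇒ V = (1/3, 1/3)
2. A is the midpoint of BV ⇒ A = (2/3, 1/6)
3. T is the midpoint of VN ⇒ T = (1/6, 2/3)
2·[BPN] = -1, 2·[VTA] = -1/12
[BPN]:[VTA] = -1:-1/12 = 12

[BPN]:[VTA] = 12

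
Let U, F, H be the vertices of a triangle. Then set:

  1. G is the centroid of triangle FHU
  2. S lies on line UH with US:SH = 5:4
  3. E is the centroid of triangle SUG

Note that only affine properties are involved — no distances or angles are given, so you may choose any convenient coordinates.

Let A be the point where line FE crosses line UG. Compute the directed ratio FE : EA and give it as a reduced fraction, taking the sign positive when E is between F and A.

FE:EA = -32/5

Set U = (0, 0), F = (1, 0), H = (0, 1); any affine frame gives the same invariant.
1. G is the centroid of triangle FHU ⇒ G = (1/3, 1/3)
2. S lies on line UH with US:SH = 5:4 ⇒ S = (0, 5/9)
3. E is the centroid of triangle SUG ⇒ E = (1/9, 8/27)
line FE meets UG at A = (1/4, 1/4)
E = F + t·(A−F) with t = 32/27, so FE:EA = 32/27:-5/27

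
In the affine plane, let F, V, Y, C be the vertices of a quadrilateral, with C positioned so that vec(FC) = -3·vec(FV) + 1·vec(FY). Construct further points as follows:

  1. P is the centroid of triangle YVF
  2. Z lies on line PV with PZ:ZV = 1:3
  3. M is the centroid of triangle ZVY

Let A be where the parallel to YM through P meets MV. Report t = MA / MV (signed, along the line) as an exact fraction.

Set F = (0, 0), V = (1, 0), Y = (0, 1), C = (-3, 1); any affine frame gives the same invariant.
1. P is the centroid of triangle YVF ⇒ P = (1/3, 1/3)
2. Z lies on line PV with PZ:ZV = 1:3 ⇒ Z = (1/2, 1/4)
3. M is the centroid of triangle ZVY ⇒ M = (1/2, 5/12)
through P parallel to YM: direction (1/2, -7/12); meets MV at A = (-1/3, 10/9)
A = M + t·(V−M) with t = -5/3

t = -5/3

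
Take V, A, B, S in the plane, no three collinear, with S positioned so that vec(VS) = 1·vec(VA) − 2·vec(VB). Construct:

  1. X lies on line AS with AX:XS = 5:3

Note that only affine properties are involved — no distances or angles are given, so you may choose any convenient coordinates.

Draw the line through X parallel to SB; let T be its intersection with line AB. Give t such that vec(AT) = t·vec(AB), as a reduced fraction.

Choose coordinates V = (0, 0), A = (1, 0), B = (0, 1), S = (1, -2).
1. X lies on line AS with AX:XS = 5:3 ⇒ X = (1, -5/4)
through X parallel to SB: direction (-1, 3); meets AB at T = (3/8, 5/8)
T = A + t·(B−A) with t = 5/8

t = 5/8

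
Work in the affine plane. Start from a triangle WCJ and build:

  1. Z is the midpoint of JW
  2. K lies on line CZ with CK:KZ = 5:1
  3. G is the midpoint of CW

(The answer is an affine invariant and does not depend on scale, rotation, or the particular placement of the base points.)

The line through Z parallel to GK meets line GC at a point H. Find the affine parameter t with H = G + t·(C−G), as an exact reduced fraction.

t = -1/5

Work in coordinates with W = (0, 0), C = (1, 0), J = (0, 1).
1. Z is the midpoint of JW ⇒ Z = (0, 1/2)
2. K lies on line CZ with CK:KZ = 5:1 ⇒ K = (1/6, 5/12)
3. G is the midpoint of CW ⇒ G = (1/2, 0)
through Z parallel to GK: direction (-1/3, 5/12); meets GC at H = (2/5, 0)
H = G + t·(C−G) with t = -1/5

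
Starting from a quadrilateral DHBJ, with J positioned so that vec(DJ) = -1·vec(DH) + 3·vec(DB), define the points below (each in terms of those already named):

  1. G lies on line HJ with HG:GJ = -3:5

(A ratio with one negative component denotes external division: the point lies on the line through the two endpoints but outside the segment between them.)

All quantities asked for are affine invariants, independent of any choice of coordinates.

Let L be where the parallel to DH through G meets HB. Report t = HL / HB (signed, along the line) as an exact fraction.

t = -9/2

Set D = (0, 0), H = (1, 0), B = (0, 1), J = (-1, 3); any affine frame gives the same invariant.
1. G lies on line HJ with HG:GJ = -3:5 ⇒ G = (4, -9/2)
through G parallel to DH: direction (1, 0); meets HB at L = (11/2, -9/2)
L = H + t·(B−H) with t = -9/2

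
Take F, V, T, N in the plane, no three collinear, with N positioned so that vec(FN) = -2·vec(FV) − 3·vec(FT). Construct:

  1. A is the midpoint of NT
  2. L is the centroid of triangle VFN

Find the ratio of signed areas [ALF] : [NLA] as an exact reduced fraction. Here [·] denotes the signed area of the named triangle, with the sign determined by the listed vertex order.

[ALF]:[NLA] = 1/2

Assign F = (0, 0), V = (1, 0), T = (0, 1), N = (-2, -3) — the answer is frame-independent, so this choice is without loss of generality.
1. A is the midpoint of NT ⇒ A = (-1, -1)
2. L is the centroid of triangle VFN ⇒ L = (-1/3, -1)
2·[ALF] = 2/3, 2·[NLA] = 4/3
[ALF]:[NLA] = 2/3:4/3 = 1/2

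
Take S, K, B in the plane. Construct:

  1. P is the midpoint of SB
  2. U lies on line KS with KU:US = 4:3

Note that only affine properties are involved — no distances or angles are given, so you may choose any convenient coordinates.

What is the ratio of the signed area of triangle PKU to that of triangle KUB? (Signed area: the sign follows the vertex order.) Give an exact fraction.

Set S = (0, 0), K = (1, 0), B = (0, 1); any affine frame gives the same invariant.
1. P is the midpoint of SB ⇒ P = (0, 1/2)
2. U lies on line KS with KU:US = 4:3 ⇒ U = (3/7, 0)
2·[PKU] = -2/7, 2·[KUB] = -4/7
[PKU]:[KUB] = -2/7:-4/7 = 1/2

[PKU]:[KUB] = 1/2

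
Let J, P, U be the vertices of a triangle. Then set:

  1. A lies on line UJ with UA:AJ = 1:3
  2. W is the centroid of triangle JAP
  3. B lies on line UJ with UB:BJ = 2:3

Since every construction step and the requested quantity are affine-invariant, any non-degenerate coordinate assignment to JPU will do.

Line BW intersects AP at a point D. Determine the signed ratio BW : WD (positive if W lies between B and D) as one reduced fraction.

BW:WD = -2/5

Work in coordinates with J = (0, 0), P = (1, 0), U = (0, 1).
1. A lies on line UJ with UA:AJ = 1:3 ⇒ A = (0, 3/4)
2. W is the centroid of triangle JAP ⇒ W = (1/3, 1/4)
3. B lies on line UJ with UB:BJ = 2:3 ⇒ B = (0, 3/5)
line BW meets AP at D = (-1/2, 9/8)
W = B + t·(D−B) with t = -2/3, so BW:WD = -2/3:5/3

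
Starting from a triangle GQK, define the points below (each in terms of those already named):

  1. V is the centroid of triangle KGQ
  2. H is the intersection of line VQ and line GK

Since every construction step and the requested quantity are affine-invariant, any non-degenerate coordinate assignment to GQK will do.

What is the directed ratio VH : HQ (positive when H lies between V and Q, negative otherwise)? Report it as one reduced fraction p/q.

Set G = (0, 0), Q = (1, 0), K = (0, 1); any affine frame gives the same invariant.
1. V is the centroid of triangle KGQ ⇒ V = (1/3, 1/3)
2. H is the intersection of line VQ and line GK ⇒ H = (0, 1/2)
H = V + t·(Q−V) with t = -1/2, so VH:HQ = t:(1−t) = -1/2:3/2

VH:HQ = -1/3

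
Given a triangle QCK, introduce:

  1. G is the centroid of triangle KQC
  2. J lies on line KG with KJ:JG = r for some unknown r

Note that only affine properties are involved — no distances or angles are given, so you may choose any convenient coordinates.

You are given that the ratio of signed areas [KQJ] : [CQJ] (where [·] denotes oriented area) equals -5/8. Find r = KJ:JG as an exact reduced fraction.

r = 5

Set Q = (0, 0), C = (1, 0), K = (0, 1); any affine frame gives the same invariant.
1. G is the centroid of triangle KQC ⇒ G = (1/3, 1/3)
2. With KJ:JG = r, write λ = r/(r+1) so J = K + λ·(G−K); J is affine-linear in λ
Every point depending on J is an affine combination of J and λ-independent points, so each such coordinate is linear in λ; the λ² term in each signed area is a multiple of (G−K)×(G−K) = 0, so 2·[KQJ] and 2·[CQJ] are each linear in λ. Evaluating at λ=0 and λ=1:
  2·[KQJ] = 1/3·λ,   2·[CQJ] = 2/3·λ − 1
So [KQJ]:[CQJ] = (1/3·λ) / (2/3·λ − 1). Setting this equal to -5/8:
  1/3·λ = -5/8·(2/3·λ − 1)  ⇒  λ = 5/6
Then r = λ/(1−λ) = (5/6)/(1/6) = 5. Check: with r = 5, J = (5/18, 4/9) and [KQJ]:[CQJ] = -5/8 as required.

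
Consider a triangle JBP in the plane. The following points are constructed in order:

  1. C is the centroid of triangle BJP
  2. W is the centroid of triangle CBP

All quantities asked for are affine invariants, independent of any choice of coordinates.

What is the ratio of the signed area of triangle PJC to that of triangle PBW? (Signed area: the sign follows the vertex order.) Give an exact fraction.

Work in coordinates with J = (0, 0), B = (1, 0), P = (0, 1).
1. C is the centroid of triangle BJP ⇒ C = (1/3, 1/3)
2. W is the centroid of triangle CBP ⇒ W = (4/9, 4/9)
2·[PJC] = 1/3, 2·[PBW] = -1/9
[PJC]:[PBW] = 1/3:-1/9 = -3

[PJC]:[PBW] = -3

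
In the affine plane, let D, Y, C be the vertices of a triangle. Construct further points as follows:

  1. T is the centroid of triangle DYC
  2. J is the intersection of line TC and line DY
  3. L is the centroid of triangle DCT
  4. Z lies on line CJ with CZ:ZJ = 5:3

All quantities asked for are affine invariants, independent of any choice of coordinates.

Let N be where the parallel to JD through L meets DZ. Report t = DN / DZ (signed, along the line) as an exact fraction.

Assign D = (0, 0), Y = (1, 0), C = (0, 1) — the answer is frame-independent, so this choice is without loss of generality.
1. T is the centroid of triangle DYC ⇒ T = (1/3, 1/3)
2. J is the intersection of line TC and line DY ⇒ J = (1/2, 0)
3. L is the centroid of triangle DCT ⇒ L = (1/9, 4/9)
4. Z lies on line CJ with CZ:ZJ = 5:3 ⇒ Z = (5/16, 3/8)
through L parallel to JD: direction (-1/2, 0); meets DZ at N = (10/27, 4/9)
N = D + t·(Z−D) with t = 32/27

t = 32/27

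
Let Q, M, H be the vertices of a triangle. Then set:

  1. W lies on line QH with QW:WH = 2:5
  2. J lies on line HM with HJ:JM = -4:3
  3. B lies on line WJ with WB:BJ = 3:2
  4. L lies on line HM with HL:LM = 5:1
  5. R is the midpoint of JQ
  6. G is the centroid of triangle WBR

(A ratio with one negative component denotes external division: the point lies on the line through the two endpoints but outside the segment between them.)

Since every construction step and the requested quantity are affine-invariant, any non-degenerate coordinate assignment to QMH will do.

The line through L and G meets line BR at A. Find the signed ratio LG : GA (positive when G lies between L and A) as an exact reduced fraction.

LG:GA = 47/16

Work in coordinates with Q = (0, 0), M = (1, 0), H = (0, 1).
1. W lies on line QH with QW:WH = 2:5 ⇒ W = (0, 2/7)
2. J lies on line HM with HJ:JM = -4:3 ⇒ J = (4, -3)
3. B lies on line WJ with WB:BJ = 3:2 ⇒ B = (12/5, -59/35)
4. L lies on line HM with HL:LM = 5:1 ⇒ L = (5/6, 1/6)
5. R is the midpoint of JQ ⇒ R = (2, -3/2)
6. G is the centroid of triangle WBR ⇒ G = (22/15, -29/30)
line LG meets BR at A = (1186/705, -1907/1410)
G = L + t·(A−L) with t = 47/63, so LG:GA = 47/63:16/63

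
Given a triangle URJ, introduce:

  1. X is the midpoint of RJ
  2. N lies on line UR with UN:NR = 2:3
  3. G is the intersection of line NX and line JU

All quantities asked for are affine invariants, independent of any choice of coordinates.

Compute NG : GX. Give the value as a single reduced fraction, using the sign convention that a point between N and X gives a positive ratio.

NG:GX = -4/5

Choose coordinates U = (0, 0), R = (1, 0), J = (0, 1).
1. X is the midpoint of RJ ⇒ X = (1/2, 1/2)
2. N lies on line UR with UN:NR = 2:3 ⇒ N = (2/5, 0)
3. G is the intersection of line NX and line JU ⇒ G = (0, -2)
G = N + t·(X−N) with t = -4, so NG:GX = t:(1−t) = -4:5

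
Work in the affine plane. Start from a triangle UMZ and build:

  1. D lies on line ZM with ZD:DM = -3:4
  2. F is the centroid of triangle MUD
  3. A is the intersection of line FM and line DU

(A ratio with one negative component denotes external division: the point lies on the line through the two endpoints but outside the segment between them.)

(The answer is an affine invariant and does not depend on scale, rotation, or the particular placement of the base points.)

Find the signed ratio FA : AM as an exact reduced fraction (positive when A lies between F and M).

Set U = (0, 0), M = (1, 0), Z = (0, 1); any affine frame gives the same invariant.
1. D lies on line ZM with ZD:DM = -3:4 ⇒ D = (-3, 4)
2. F is the centroid of triangle MUD ⇒ F = (-2/3, 4/3)
3. A is the intersection of line FM and line DU ⇒ A = (-3/2, 2)
A = F + t·(M−F) with t = -1/2, so FA:AM = t:(1−t) = -1/2:3/2

FA:AM = -1/3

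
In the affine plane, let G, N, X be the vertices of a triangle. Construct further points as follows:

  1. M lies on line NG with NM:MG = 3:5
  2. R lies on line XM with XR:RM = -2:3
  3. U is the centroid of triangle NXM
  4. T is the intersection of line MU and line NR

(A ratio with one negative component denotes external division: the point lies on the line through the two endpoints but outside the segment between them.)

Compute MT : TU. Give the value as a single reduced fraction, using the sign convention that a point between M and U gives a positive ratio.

Set G = (0, 0), N = (1, 0), X = (0, 1); any affine frame gives the same invariant.
1. M lies on line NG with NM:MG = 3:5 ⇒ M = (5/8, 0)
2. R lies on line XM with XR:RM = -2:3 ⇒ R = (-5/4, 3)
3. U is the centroid of triangle NXM ⇒ U = (13/24, 1/3)
4. T is the intersection of line MU and line NR ⇒ T = (7/16, 3/4)
T = M + t·(U−M) with t = 9/4, so MT:TU = t:(1−t) = 9/4:-5/4

MT:TU = -9/5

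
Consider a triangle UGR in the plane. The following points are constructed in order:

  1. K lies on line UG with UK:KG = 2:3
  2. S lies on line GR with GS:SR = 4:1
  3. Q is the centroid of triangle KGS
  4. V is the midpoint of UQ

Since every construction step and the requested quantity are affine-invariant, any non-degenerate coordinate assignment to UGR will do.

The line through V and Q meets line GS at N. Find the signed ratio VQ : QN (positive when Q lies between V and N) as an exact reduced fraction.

Choose coordinates U = (0, 0), G = (1, 0), R = (0, 1).
1. K lies on line UG with UK:KG = 2:3 ⇒ K = (2/5, 0)
2. S lies on line GR with GS:SR = 4:1 ⇒ S = (1/5, 4/5)
3. Q is the centroid of triangle KGS ⇒ Q = (8/15, 4/15)
4. V is the midpoint of UQ ⇒ V = (4/15, 2/15)
line VQ meets GS at N = (2/3, 1/3)
Q = V + t·(N−V) with t = 2/3, so VQ:QN = 2/3:1/3

VQ:QN = 2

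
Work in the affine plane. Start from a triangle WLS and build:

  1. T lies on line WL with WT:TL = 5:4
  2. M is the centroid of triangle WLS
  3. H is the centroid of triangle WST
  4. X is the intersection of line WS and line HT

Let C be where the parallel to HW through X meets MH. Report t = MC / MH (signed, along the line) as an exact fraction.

Choose coordinates W = (0, 0), L = (1, 0), S = (0, 1).
1. T lies on line WL with WT:TL = 5:4 ⇒ T = (5/9, 0)
2. M is the centroid of triangle WLS ⇒ M = (1/3, 1/3)
3. H is the centroid of triangle WST ⇒ H = (5/27, 1/3)
4. X is the intersection of line WS and line HT ⇒ X = (0, 1/2)
through X parallel to HW: direction (-5/27, -1/3); meets MH at C = (-5/54, 1/3)
C = M + t·(H−M) with t = 23/8

t = 23/8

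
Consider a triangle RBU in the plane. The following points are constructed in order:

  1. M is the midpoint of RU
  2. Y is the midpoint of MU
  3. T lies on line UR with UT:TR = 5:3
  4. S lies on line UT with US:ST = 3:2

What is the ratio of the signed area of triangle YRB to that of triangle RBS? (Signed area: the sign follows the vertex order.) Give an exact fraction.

Assign R = (0, 0), B = (1, 0), U = (0, 1) — the answer is frame-independent, so this choice is without loss of generality.
1. M is the midpoint of RU ⇒ M = (0, 1/2)
2. Y is the midpoint of MU ⇒ Y = (0, 3/4)
3. T lies on line UR with UT:TR = 5:3 ⇒ T = (0, 3/8)
4. S lies on line UT with US:ST = 3:2 ⇒ S = (0, 5/8)
2·[YRB] = 3/4, 2·[RBS] = 5/8
[YRB]:[RBS] = 3/4:5/8 = 6/5

[YRB]:[RBS] = 6/5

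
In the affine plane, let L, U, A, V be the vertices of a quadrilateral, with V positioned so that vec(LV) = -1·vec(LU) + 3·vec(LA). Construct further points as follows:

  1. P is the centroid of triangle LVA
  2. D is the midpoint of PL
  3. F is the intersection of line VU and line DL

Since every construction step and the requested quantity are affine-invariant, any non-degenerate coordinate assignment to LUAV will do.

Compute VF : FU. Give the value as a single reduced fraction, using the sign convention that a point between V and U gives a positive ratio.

Choose coordinates L = (0, 0), U = (1, 0), A = (0, 1), V = (-1, 3).
1. P is the centroid of triangle LVA ⇒ P = (-1/3, 4/3)
2. D is the midpoint of PL ⇒ D = (-1/6, 2/3)
3. F is the intersection of line VU and line DL ⇒ F = (-3/5, 12/5)
F = V + t·(U−V) with t = 1/5, so VF:FU = t:(1−t) = 1/5:4/5

VF:FU = 1/4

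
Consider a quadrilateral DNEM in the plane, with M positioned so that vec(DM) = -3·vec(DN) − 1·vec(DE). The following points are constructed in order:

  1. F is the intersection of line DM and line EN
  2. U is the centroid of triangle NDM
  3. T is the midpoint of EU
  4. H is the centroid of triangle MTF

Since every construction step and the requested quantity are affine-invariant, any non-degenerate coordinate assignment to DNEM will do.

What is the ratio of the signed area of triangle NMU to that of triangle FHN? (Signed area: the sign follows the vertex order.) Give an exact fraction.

[NMU]:[FHN] = -2/3

Assign D = (0, 0), N = (1, 0), E = (0, 1), M = (-3, -1) — the answer is frame-independent, so this choice is without loss of generality.
1. F is the intersection of line DM and line EN ⇒ F = (3/4, 1/4)
2. U is the centroid of triangle NDM ⇒ U = (-2/3, -1/3)
3. T is the midpoint of EU ⇒ T = (-1/3, 1/3)
4. H is the centroid of triangle MTF ⇒ H = (-31/36, -5/36)
2·[NMU] = -1/3, 2·[FHN] = 1/2
[NMU]:[FHN] = -1/3:1/2 = -2/3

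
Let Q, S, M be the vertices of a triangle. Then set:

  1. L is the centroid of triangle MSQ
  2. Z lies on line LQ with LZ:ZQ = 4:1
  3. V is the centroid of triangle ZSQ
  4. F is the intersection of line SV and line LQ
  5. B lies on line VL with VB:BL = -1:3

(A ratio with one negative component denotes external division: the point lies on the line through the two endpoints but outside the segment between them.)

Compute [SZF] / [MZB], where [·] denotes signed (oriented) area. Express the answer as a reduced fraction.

[SZF]:[MZB] = 1/8

Assign Q = (0, 0), S = (1, 0), M = (0, 1) — the answer is frame-independent, so this choice is without loss of generality.
1. L is the centroid of triangle MSQ ⇒ L = (1/3, 1/3)
2. Z lies on line LQ with LZ:ZQ = 4:1 ⇒ Z = (1/15, 1/15)
3. V is the centroid of triangle ZSQ ⇒ V = (16/45, 1/45)
4. F is the intersection of line SV and line LQ ⇒ F = (1/30, 1/30)
5. B lies on line VL with VB:BL = -1:3 ⇒ B = (11/30, -2/15)
2·[SZF] = 1/30, 2·[MZB] = 4/15
[SZF]:[MZB] = 1/30:4/15 = 1/8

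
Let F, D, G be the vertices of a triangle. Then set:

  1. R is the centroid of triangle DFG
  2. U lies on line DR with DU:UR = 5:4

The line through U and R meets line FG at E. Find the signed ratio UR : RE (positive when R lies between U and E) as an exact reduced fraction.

UR:RE = 8/9

Choose coordinates F = (0, 0), D = (1, 0), G = (0, 1).
1. R is the centroid of triangle DFG ⇒ R = (1/3, 1/3)
2. U lies on line DR with DU:UR = 5:4 ⇒ U = (17/27, 5/27)
line UR meets FG at E = (0, 1/2)
R = U + t·(E−U) with t = 8/17, so UR:RE = 8/17:9/17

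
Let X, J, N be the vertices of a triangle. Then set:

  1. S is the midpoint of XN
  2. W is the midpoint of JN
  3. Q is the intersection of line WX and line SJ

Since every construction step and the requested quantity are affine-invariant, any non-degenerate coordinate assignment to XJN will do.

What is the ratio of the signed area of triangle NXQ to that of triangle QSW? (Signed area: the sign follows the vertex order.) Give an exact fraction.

[NXQ]:[QSW] = -4

Work in coordinates with X = (0, 0), J = (1, 0), N = (0, 1).
1. S is the midpoint of XN ⇒ S = (0, 1/2)
2. W is the midpoint of JN ⇒ W = (1/2, 1/2)
3. Q is the intersection of line WX and line SJ ⇒ Q = (1/3, 1/3)
2·[NXQ] = 1/3, 2·[QSW] = -1/12
[NXQ]:[QSW] = 1/3:-1/12 = -4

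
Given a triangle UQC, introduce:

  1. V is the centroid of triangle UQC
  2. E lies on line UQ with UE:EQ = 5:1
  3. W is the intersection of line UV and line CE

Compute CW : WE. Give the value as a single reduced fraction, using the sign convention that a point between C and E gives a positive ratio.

CW:WE = 6/5

Work in coordinates with U = (0, 0), Q = (1, 0), C = (0, 1).
1. V is the centroid of triangle UQC ⇒ V = (1/3, 1/3)
2. E lies on line UQ with UE:EQ = 5:1 ⇒ E = (5/6, 0)
3. W is the intersection of line UV and line CE ⇒ W = (5/11, 5/11)
W = C + t·(E−C) with t = 6/11, so CW:WE = t:(1−t) = 6/11:5/11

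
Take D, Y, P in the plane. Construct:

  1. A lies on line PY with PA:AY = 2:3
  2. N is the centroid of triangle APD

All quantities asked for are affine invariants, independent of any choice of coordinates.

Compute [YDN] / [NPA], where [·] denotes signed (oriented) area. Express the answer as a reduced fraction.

[YDN]:[NPA] = 4

Set D = (0, 0), Y = (1, 0), P = (0, 1); any affine frame gives the same invariant.
1. A lies on line PY with PA:AY = 2:3 ⇒ A = (2/5, 3/5)
2. N is the centroid of triangle APD ⇒ N = (2/15, 8/15)
2·[YDN] = -8/15, 2·[NPA] = -2/15
[YDN]:[NPA] = -8/15:-2/15 = 4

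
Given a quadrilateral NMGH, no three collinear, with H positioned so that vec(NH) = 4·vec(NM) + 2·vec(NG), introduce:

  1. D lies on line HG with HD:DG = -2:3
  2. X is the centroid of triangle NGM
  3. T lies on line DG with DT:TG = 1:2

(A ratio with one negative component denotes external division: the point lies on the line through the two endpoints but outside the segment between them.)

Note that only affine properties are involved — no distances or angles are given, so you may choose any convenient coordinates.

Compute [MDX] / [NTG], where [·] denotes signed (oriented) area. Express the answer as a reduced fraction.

[MDX]:[NTG] = 19/24

Assign N = (0, 0), M = (1, 0), G = (0, 1), H = (4, 2) — the answer is frame-independent, so this choice is without loss of generality.
1. D lies on line HG with HD:DG = -2:3 ⇒ D = (12, 4)
2. X is the centroid of triangle NGM ⇒ X = (1/3, 1/3)
3. T lies on line DG with DT:TG = 1:2 ⇒ T = (8, 3)
2·[MDX] = 19/3, 2·[NTG] = 8
[MDX]:[NTG] = 19/3:8 = 19/24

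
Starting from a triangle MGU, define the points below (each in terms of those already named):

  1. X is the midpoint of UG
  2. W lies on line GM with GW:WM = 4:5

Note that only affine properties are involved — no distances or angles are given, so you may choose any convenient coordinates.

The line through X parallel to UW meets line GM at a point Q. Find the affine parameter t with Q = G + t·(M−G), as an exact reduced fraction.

Work in coordinates with M = (0, 0), G = (1, 0), U = (0, 1).
1. X is the midpoint of UG ⇒ X = (1/2, 1/2)
2. W lies on line GM with GW:WM = 4:5 ⇒ W = (5/9, 0)
through X parallel to UW: direction (5/9, -1); meets GM at Q = (7/9, 0)
Q = G + t·(M−G) with t = 2/9

t = 2/9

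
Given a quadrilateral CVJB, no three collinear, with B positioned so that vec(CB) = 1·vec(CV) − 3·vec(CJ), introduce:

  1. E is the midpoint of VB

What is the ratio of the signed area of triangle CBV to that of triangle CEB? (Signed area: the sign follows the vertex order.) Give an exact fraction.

Assign C = (0, 0), V = (1, 0), J = (0, 1), B = (1, -3) — the answer is frame-independent, so this choice is without loss of generality.
1. E is the midpoint of VB ⇒ E = (1, -3/2)
2·[CBV] = 3, 2·[CEB] = -3/2
[CBV]:[CEB] = 3:-3/2 = -2

[CBV]:[CEB] = -2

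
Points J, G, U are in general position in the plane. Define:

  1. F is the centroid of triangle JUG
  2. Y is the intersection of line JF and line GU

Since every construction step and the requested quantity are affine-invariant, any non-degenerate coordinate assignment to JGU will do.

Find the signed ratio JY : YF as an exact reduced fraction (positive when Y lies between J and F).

Choose coordinates J = (0, 0), G = (1, 0), U = (0, 1).
1. F is the centroid of triangle JUG ⇒ F = (1/3, 1/3)
2. Y is the intersection of line JF and line GU ⇒ Y = (1/2, 1/2)
Y = J + t·(F−J) with t = 3/2, so JY:YF = t:(1−t) = 3/2:-1/2

JY:YF = -3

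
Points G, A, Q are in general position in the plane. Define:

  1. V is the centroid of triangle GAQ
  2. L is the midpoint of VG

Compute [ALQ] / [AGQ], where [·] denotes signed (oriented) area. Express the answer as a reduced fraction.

Assign G = (0, 0), A = (1, 0), Q = (0, 1) — the answer is frame-independent, so this choice is without loss of generality.
1. V is the centroid of triangle GAQ ⇒ V = (1/3, 1/3)
2. L is the midpoint of VG ⇒ L = (1/6, 1/6)
2·[ALQ] = -2/3, 2·[AGQ] = -1
[ALQ]:[AGQ] = -2/3:-1 = 2/3

[ALQ]:[AGQ] = 2/3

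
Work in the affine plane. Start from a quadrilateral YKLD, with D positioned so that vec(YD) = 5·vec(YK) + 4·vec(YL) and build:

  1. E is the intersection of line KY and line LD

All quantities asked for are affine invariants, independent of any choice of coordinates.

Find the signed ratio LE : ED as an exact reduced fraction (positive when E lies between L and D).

Assign Y = (0, 0), K = (1, 0), L = (0, 1), D = (5, 4) — the answer is frame-independent, so this choice is without loss of generality.
1. E is the intersection of line KY and line LD ⇒ E = (-5/3, 0)
E = L + t·(D−L) with t = -1/3, so LE:ED = t:(1−t) = -1/3:4/3

LE:ED = -1/4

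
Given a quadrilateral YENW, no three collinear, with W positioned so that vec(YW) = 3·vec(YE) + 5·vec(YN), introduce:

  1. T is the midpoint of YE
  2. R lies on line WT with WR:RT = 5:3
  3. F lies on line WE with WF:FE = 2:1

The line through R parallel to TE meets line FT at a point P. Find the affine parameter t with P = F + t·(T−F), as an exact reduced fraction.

Assign Y = (0, 0), E = (1, 0), N = (0, 1), W = (3, 5) — the answer is frame-independent, so this choice is without loss of generality.
1. T is the midpoint of YE ⇒ T = (1/2, 0)
2. R lies on line WT with WR:RT = 5:3 ⇒ R = (23/16, 15/8)
3. F lies on line WE with WF:FE = 2:1 ⇒ F = (5/3, 5/3)
through R parallel to TE: direction (1/2, 0); meets FT at P = (29/16, 15/8)
P = F + t·(T−F) with t = -1/8

t = -1/8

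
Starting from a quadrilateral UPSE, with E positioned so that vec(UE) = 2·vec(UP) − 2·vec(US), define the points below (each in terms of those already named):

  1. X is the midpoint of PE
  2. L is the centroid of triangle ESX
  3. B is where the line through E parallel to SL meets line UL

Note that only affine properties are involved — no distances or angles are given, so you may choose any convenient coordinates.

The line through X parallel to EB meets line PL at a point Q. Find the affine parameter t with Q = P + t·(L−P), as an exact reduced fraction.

t = 2/3

Work in coordinates with U = (0, 0), P = (1, 0), S = (0, 1), E = (2, -2).
1. X is the midpoint of PE ⇒ X = (3/2, -1)
2. L is the centroid of triangle ESX ⇒ L = (7/6, -2/3)
3. B is where the line through E parallel to SL meets line UL ⇒ B = (1, -4/7)
through X parallel to EB: direction (-1, 10/7); meets PL at Q = (10/9, -4/9)
Q = P + t·(L−P) with t = 2/3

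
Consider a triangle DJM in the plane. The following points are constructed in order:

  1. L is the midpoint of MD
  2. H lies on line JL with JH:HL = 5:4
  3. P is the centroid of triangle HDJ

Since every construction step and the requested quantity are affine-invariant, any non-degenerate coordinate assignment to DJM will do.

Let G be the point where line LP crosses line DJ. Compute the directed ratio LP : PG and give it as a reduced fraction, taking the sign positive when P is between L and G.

Work in coordinates with D = (0, 0), J = (1, 0), M = (0, 1).
1. L is the midpoint of MD ⇒ L = (0, 1/2)
2. H lies on line JL with JH:HL = 5:4 ⇒ H = (4/9, 5/18)
3. P is the centroid of triangle HDJ ⇒ P = (13/27, 5/54)
line LP meets DJ at G = (13/22, 0)
P = L + t·(G−L) with t = 22/27, so LP:PG = 22/27:5/27

LP:PG = 22/5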